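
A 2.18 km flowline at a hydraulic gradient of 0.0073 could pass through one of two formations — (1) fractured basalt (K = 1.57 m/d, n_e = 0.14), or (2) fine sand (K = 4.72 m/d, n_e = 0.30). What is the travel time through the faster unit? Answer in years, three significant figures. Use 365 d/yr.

52.0 years

Unit 1 (fractured basalt): v = 1.57×0.0073/0.14 = 0.08186 m/d, t = 2180/0.08186 = 26630 d
Unit 2 (fine sand): v = 4.72×0.0073/0.30 = 0.1149 m/d, t = 2180/0.1149 = 18980 d
Faster: 18980 d / 365 = 52.0 yr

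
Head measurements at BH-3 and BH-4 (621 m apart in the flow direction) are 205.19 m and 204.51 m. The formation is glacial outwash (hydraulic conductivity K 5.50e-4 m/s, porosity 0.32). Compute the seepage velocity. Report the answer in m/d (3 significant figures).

Hydraulic gradient i = (205.19 − 204.51) / 621 = 0.68 / 621 = 0.001095
K = 5.50e-4 m/s × 86400 s/d = 47.52 m/d
Darcy flux q = K·i = 47.52 × 0.001095 = 0.05203 m/d
Average linear velocity = 0.05203 / 0.32 = 0.1626 m/d

0.163 m/d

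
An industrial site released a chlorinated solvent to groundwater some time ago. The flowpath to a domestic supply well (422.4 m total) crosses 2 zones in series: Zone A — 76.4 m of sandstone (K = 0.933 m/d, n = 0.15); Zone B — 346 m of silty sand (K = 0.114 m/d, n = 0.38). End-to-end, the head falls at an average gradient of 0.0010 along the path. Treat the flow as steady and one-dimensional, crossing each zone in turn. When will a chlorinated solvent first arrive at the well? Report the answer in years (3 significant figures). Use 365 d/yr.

For zones in series the flux q is common to all zones; the equivalent conductivity is the harmonic (thickness-weighted) mean, K_eq = L_total / Σ(L_j/K_j).
Σ(L/K) = 76.4/0.933 + 346/0.114 = 81.89 + 3035 = 3117 d
K_eq = L_total / Σ(L/K) = 422.4 / 3117 = 0.1355 m/d
q = K_eq · i = 0.1355 × 0.0010 = 1.355e-4 m/d (same in every zone)
Zone A: v = q/n = 1.355e-4/0.15 = 9.034e-4 m/d → t_A = 76.4/9.034e-4 = 84570 d
Zone B: v = q/n = 1.355e-4/0.38 = 3.566e-4 m/d → t_B = 346/3.566e-4 = 970200 d
Total t = 84570 + 970200 = 1.055e6 d
   = 1.055e6 / 365 = 2890 yr

2890 years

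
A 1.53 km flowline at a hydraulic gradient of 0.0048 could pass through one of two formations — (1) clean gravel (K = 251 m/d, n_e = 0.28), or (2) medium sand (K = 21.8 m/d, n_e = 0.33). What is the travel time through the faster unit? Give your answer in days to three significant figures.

356 days

Unit 1 (clean gravel): v = 251×0.0048/0.28 = 4.303 m/d, t = 1530/4.303 = 355.6 d
Unit 2 (medium sand): v = 21.8×0.0048/0.33 = 0.3171 m/d, t = 1530/0.3171 = 4825 d
Faster unit: t = 356 d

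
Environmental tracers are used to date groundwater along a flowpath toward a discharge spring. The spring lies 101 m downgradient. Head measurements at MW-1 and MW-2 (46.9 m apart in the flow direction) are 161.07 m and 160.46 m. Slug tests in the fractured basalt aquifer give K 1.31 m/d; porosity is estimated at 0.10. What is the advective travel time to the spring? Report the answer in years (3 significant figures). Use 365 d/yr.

1.62 years

Hydraulic gradient i = (161.07 − 160.46) / 46.9 = 0.61 / 46.9 = 0.01301
q = Ki = 1.31 × 0.01301 = 0.01704 m/d
Seepage velocity v = q / n = 0.01704 / 0.10 = 0.1704 m/d
t = L / v = 101 / 0.1704 = 592.8 d
   = 592.8 / 365 = 1.62 yr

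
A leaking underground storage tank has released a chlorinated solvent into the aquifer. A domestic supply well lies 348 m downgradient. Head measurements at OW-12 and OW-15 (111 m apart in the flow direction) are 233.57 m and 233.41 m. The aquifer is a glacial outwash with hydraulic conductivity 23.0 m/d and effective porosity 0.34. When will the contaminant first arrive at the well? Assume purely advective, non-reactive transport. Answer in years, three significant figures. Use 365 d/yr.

9.78 years

Hydraulic gradient i = (233.57 − 233.41) / 111 = 0.16 / 111 = 0.001441
Specific discharge q = 23.0 × 0.001441 = 0.03315 m/d
v_s = q/n_e = 0.03315/0.34 = 0.09751 m/d
t = L / v = 348 / 0.09751 = 3569 d
   = 3569 / 365 = 9.78 yr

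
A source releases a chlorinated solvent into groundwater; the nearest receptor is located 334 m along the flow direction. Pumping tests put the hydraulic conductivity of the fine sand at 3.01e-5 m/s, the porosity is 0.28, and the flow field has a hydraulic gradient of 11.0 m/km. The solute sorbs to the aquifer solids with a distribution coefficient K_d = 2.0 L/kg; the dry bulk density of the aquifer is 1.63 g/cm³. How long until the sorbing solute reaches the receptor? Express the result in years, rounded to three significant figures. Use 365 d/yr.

113 years

K = 3.01e-5 m/s × 86400 s/d = 2.601 m/d
Specific discharge q = 2.601 × 0.011 = 0.02861 m/d
v = Ki/n = 2.601·0.011/0.28 = 0.1022 m/d
Retardation R = 1 + ρ_b·K_d/n = 1 + 1.63×2.0/0.28 = 12.64
Contaminant velocity v_c = v/R = 0.1022/12.64 = 0.008081 m/d
t = L/v_c = 334/0.008081 = 41330 d
   = 41330/365 = 113 yr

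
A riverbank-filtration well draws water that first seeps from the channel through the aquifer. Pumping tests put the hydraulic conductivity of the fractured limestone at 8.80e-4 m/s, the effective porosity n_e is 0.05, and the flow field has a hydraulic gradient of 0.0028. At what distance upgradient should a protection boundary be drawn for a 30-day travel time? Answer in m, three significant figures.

K = 8.80e-4 m/s × 86400 s/d = 76.03 m/d
Specific discharge q = 76.03 × 0.0028 = 0.2129 m/d
v = Ki/n = 76.03·0.0028/0.05 = 4.258 m/d
L = v × T = 4.258 × 30 = 127.7 m

128 m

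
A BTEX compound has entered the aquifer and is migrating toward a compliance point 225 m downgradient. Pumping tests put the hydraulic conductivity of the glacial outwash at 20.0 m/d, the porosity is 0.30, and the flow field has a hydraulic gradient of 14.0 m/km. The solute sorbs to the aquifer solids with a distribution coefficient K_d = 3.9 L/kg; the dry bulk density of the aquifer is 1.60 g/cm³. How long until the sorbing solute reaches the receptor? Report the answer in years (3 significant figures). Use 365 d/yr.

14.4 years

q = Ki = 20.0 × 0.014 = 0.2800 m/d
Average linear velocity = 0.2800 / 0.30 = 0.9333 m/d
Retardation R = 1 + ρ_b·K_d/n = 1 + 1.60×3.9/0.30 = 21.80
Contaminant velocity v_c = v/R = 0.9333/21.80 = 0.04281 m/d
t = L/v_c = 225/0.04281 = 5255 d
   = 5255/365 = 14.4 yr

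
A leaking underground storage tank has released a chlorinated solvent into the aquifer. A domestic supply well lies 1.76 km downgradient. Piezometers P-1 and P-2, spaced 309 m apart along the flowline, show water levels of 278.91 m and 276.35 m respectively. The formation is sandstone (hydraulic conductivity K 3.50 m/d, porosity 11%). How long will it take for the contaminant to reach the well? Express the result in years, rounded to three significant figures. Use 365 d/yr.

Hydraulic gradient i = (278.91 − 276.35) / 309 = 2.56 / 309 = 0.008285
q = Ki = 3.50 × 0.008285 = 0.02900 m/d
v_s = q/n_e = 0.02900/0.11 = 0.2636 m/d
L = 1.76 km = 1760 m
t = L / v = 1760 / 0.2636 = 6677 d
   = 6677 / 365 = 18.3 yr

18.3 years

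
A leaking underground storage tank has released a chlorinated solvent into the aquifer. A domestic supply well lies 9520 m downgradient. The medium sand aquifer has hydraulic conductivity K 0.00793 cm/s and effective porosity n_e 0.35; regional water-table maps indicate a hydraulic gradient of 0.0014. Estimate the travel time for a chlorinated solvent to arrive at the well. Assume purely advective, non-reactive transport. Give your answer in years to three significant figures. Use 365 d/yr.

K = 0.00793 cm/s × 864 = 6.852 m/d
Darcy flux q = K·i = 6.852 × 0.0014 = 0.009592 m/d
v = Ki/n = 6.852·0.0014/0.35 = 0.02741 m/d
t = L / v = 9520 / 0.02741 = 347400 d
   = 347400 / 365 = 952 yr

952 years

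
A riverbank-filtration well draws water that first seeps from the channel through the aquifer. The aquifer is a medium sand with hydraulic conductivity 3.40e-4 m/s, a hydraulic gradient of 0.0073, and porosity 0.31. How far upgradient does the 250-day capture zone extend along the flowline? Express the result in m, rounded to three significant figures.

173 m

K = 3.40e-4 m/s × 86400 s/d = 29.38 m/d
Darcy flux q = K·i = 29.38 × 0.0073 = 0.2144 m/d
v_s = q/n_e = 0.2144/0.31 = 0.6918 m/d
L = v × T = 0.6918 × 250 = 172.9 m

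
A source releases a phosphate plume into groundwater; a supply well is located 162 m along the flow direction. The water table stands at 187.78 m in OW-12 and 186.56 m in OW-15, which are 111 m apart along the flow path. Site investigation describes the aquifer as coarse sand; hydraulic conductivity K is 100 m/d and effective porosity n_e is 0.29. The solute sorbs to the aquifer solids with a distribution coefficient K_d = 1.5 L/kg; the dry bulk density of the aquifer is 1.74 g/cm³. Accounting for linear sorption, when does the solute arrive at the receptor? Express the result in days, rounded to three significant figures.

427 days

Hydraulic gradient i = (187.78 − 186.56) / 111 = 1.22 / 111 = 0.01099
Darcy flux q = K·i = 100 × 0.01099 = 1.099 m/d
Seepage velocity v = q / n = 1.099 / 0.29 = 3.790 m/d
Retardation R = 1 + ρ_b·K_d/n = 1 + 1.74×1.5/0.29 = 10.00
Contaminant velocity v_c = v/R = 3.790/10.00 = 0.3790 m/d
t = L/v_c = 162/0.3790 = 427.4 d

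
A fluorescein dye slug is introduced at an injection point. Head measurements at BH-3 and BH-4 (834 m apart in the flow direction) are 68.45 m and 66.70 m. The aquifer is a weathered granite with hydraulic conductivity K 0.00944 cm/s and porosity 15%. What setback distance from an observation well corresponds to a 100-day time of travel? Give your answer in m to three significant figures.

Hydraulic gradient i = (68.45 − 66.70) / 834 = 1.75 / 834 = 0.002098
K = 0.00944 cm/s × 864 = 8.156 m/d
q = Ki = 8.156 × 0.002098 = 0.01711 m/d
Average linear velocity = 0.01711 / 0.15 = 0.1141 m/d
L = v × T = 0.1141 × 100 = 11.41 m

11.4 m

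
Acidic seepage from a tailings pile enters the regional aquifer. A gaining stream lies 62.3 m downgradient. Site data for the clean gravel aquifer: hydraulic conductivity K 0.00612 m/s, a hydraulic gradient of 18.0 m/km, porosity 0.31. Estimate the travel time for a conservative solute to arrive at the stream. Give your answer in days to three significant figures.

2.03 days

K = 0.00612 m/s × 86400 s/d = 528.8 m/d
Darcy flux q = K·i = 528.8 × 0.018 = 9.518 m/d
v_s = q/n_e = 9.518/0.31 = 30.70 m/d
t = L / v = 62.3 / 30.70 = 2.029 d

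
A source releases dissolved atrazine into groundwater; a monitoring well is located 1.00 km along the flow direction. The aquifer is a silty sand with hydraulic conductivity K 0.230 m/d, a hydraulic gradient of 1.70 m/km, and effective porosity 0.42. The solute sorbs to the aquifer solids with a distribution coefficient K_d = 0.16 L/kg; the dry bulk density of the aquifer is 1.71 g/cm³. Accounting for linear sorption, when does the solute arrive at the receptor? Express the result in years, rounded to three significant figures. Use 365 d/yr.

Specific discharge q = 0.230 × 0.0017 = 3.910e-4 m/d
Seepage velocity v = q / n = 3.910e-4 / 0.42 = 9.310e-4 m/d
Retardation R = 1 + ρ_b·K_d/n = 1 + 1.71×0.16/0.42 = 1.651
Contaminant velocity v_c = v/R = 9.310e-4/1.651 = 5.637e-4 m/d
L = 1.00 km = 1000 m
t = L/v_c = 1000/5.637e-4 = 1.774e6 d
   = 1.774e6/365 = 4860 yr

4860 years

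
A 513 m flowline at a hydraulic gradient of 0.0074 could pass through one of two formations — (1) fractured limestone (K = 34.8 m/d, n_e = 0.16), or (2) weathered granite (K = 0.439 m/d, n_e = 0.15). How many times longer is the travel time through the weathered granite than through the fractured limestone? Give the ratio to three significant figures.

74.3

Unit 1 (fractured limestone): v = 34.8×0.0074/0.16 = 1.609 m/d, t = 513/1.609 = 318.7 d
Unit 2 (weathered granite): v = 0.439×0.0074/0.15 = 0.02166 m/d, t = 513/0.02166 = 23690 d
t(weathered granite) / t(fractured limestone) = 23690/318.7 = 74.3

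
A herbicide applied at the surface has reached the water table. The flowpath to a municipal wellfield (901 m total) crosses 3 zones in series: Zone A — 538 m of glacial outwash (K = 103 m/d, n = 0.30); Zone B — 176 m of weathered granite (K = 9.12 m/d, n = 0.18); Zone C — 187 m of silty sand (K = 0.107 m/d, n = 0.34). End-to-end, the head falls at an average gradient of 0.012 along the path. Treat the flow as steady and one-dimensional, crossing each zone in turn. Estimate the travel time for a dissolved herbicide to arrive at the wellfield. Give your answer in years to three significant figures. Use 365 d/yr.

115 years

For zones in series the flux q is common to all zones; the equivalent conductivity is the harmonic (thickness-weighted) mean, K_eq = L_total / Σ(L_j/K_j).
Σ(L/K) = 538/103 + 176/9.12 + 187/0.107 = 5.223 + 19.30 + 1748 = 1772 d
K_eq = L_total / Σ(L/K) = 901 / 1772 = 0.5084 m/d
q = K_eq · i = 0.5084 × 0.012 = 0.006101 m/d (same in every zone)
Zone A: v = q/n = 0.006101/0.30 = 0.02034 m/d → t_A = 538/0.02034 = 26450 d
Zone B: v = q/n = 0.006101/0.18 = 0.03389 m/d → t_B = 176/0.03389 = 5193 d
Zone C: v = q/n = 0.006101/0.34 = 0.01794 m/d → t_C = 187/0.01794 = 10420 d
Total t = 26450 + 5193 + 10420 = 42070 d
   = 42070 / 365 = 115 yr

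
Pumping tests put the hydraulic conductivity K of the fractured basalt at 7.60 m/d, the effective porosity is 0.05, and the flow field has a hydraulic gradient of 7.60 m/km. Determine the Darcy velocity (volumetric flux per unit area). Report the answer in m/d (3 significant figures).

0.0578 m/d

Specific discharge q = 7.60 × 0.0076 = 0.05776 m/d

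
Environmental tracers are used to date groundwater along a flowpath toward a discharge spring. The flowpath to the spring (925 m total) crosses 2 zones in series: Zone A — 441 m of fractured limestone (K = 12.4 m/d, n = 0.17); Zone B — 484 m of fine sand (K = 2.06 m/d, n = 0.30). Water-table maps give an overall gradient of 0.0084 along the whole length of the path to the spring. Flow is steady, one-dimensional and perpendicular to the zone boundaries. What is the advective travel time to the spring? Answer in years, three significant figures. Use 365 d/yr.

21.0 years

For zones in series the flux q is common to all zones; the equivalent conductivity is the harmonic (thickness-weighted) mean, K_eq = L_total / Σ(L_j/K_j).
Σ(L/K) = 441/12.4 + 484/2.06 = 35.56 + 235.0 = 270.5 d
K_eq = L_total / Σ(L/K) = 925 / 270.5 = 3.419 m/d
q = K_eq · i = 3.419 × 0.0084 = 0.02872 m/d (same in every zone)
Zone A: v = q/n = 0.02872/0.17 = 0.1690 m/d → t_A = 441/0.1690 = 2610 d
Zone B: v = q/n = 0.02872/0.30 = 0.09574 m/d → t_B = 484/0.09574 = 5055 d
Total t = 2610 + 5055 = 7665 d
   = 7665 / 365 = 21.0 yr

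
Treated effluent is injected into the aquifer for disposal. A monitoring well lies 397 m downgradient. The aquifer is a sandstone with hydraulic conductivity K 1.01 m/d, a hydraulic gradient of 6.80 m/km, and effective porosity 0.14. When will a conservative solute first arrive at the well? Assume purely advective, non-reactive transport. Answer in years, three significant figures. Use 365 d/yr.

22.2 years

Specific discharge q = 1.01 × 0.0068 = 0.006868 m/d
v_s = q/n_e = 0.006868/0.14 = 0.04906 m/d
t = L / v = 397 / 0.04906 = 8093 d
   = 8093 / 365 = 22.2 yr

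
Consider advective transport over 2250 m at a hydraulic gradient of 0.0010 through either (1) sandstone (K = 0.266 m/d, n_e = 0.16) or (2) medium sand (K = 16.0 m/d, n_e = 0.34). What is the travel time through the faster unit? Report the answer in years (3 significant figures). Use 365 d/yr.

Unit 1 (sandstone): v = 0.266×0.0010/0.16 = 0.001663 m/d, t = 2250/0.001663 = 1.353e6 d
Unit 2 (medium sand): v = 16.0×0.0010/0.34 = 0.04706 m/d, t = 2250/0.04706 = 47810 d
Faster: 47810 d / 365 = 131 yr

131 years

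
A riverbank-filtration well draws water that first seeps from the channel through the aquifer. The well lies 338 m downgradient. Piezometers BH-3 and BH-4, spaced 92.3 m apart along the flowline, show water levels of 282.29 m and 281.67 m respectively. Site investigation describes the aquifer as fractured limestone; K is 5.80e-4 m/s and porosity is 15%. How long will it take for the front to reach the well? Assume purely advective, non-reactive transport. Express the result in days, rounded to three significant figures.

Hydraulic gradient i = (282.29 − 281.67) / 92.3 = 0.62 / 92.3 = 0.006717
K = 5.80e-4 m/s × 86400 s/d = 50.11 m/d
q = Ki = 50.11 × 0.006717 = 0.3366 m/d
Seepage velocity v = q / n = 0.3366 / 0.15 = 2.244 m/d
t = L / v = 338 / 2.244 = 150.6 d

151 days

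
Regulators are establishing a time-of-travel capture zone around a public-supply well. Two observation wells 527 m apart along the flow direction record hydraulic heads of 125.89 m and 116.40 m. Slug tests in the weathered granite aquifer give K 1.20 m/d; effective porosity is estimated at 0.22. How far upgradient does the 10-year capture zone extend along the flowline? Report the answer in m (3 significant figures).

Hydraulic gradient i = (125.89 − 116.40) / 527 = 9.49 / 527 = 0.01801
q = Ki = 1.20 × 0.01801 = 0.02161 m/d
v = Ki/n = 1.20·0.01801/0.22 = 0.09822 m/d
T = 10 yr × 365 = 3650 d
L = v × T = 0.09822 × 3650 = 358.5 m

359 m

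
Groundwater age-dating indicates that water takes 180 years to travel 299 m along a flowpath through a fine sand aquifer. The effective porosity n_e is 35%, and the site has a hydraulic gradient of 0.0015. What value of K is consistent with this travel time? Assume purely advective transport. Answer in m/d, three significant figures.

t = 180 years = 65700 d
v = L / t = 299 / 65700 = 0.004551 m/d
K = v · n / i = 0.004551 × 0.35 / 0.0015 = 1.06 m/d

1.06 m/d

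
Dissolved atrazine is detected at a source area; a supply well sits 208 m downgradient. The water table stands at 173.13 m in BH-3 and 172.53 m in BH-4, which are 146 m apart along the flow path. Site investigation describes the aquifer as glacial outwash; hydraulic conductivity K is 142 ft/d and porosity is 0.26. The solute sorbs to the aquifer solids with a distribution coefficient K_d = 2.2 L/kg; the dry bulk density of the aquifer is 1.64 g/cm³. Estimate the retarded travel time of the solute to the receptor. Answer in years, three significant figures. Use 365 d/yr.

12.4 years

Hydraulic gradient i = (173.13 − 172.53) / 146 = 0.60 / 146 = 0.004110
K = 142 ft/d × 0.3048 = 43.28 m/d
Specific discharge q = 43.28 × 0.004110 = 0.1779 m/d
Seepage velocity v = q / n = 0.1779 / 0.26 = 0.6841 m/d
Retardation R = 1 + ρ_b·K_d/n = 1 + 1.64×2.2/0.26 = 14.88
Contaminant velocity v_c = v/R = 0.6841/14.88 = 0.04598 m/d
t = L/v_c = 208/0.04598 = 4523 d
   = 4523/365 = 12.4 yr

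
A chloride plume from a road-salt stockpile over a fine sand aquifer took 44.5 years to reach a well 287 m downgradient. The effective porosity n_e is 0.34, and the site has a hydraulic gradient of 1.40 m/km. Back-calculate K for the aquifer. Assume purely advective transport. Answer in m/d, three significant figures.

4.29 m/d

t = 44.5 years = 16240 d
v = L / t = 287 / 16240 = 0.01767 m/d
K = v · n / i = 0.01767 × 0.34 / 0.0014 = 4.29 m/d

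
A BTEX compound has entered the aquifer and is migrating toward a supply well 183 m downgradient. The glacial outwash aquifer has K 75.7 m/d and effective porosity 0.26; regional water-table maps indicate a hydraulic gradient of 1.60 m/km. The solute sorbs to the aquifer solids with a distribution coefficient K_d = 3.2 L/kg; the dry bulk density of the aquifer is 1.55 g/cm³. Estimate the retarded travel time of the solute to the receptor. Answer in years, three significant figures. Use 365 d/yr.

q = Ki = 75.7 × 0.0016 = 0.1211 m/d
v = Ki/n = 75.7·0.0016/0.26 = 0.4658 m/d
Retardation R = 1 + ρ_b·K_d/n = 1 + 1.55×3.2/0.26 = 20.08
Contaminant velocity v_c = v/R = 0.4658/20.08 = 0.02320 m/d
t = L/v_c = 183/0.02320 = 7887 d
   = 7887/365 = 21.6 yr

21.6 years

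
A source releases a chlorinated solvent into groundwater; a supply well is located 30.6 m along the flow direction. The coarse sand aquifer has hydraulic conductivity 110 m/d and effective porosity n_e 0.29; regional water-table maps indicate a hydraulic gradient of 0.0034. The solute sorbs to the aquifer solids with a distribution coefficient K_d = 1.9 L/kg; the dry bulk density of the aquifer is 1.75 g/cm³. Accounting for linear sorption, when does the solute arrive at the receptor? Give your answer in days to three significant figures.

296 days

Specific discharge q = 110 × 0.0034 = 0.3740 m/d
v = Ki/n = 110·0.0034/0.29 = 1.290 m/d
Retardation R = 1 + ρ_b·K_d/n = 1 + 1.75×1.9/0.29 = 12.47
Contaminant velocity v_c = v/R = 1.290/12.47 = 0.1035 m/d
t = L/v_c = 30.6/0.1035 = 295.8 d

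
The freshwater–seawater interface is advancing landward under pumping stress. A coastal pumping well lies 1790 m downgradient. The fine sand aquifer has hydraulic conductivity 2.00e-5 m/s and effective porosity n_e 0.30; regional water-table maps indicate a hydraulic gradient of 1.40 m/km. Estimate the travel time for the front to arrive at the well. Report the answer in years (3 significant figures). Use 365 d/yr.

608 years

K = 2.00e-5 m/s × 86400 s/d = 1.728 m/d
Darcy flux q = K·i = 1.728 × 0.0014 = 0.002419 m/d
v = Ki/n = 1.728·0.0014/0.30 = 0.008064 m/d
t = L / v = 1790 / 0.008064 = 222000 d
   = 222000 / 365 = 608 yr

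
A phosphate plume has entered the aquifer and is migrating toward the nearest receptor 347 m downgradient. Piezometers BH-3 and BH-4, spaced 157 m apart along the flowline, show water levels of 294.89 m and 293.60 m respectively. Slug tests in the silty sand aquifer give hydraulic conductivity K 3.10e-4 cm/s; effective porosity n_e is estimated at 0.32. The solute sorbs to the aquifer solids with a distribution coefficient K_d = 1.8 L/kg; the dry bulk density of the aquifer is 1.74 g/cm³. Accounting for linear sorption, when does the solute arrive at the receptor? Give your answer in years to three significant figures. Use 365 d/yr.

1490 years

Hydraulic gradient i = (294.89 − 293.60) / 157 = 1.29 / 157 = 0.008217
K = 3.10e-4 cm/s × 864 = 0.2678 m/d
Specific discharge q = 0.2678 × 0.008217 = 0.002201 m/d
Seepage velocity v = q / n = 0.002201 / 0.32 = 0.006877 m/d
Retardation R = 1 + ρ_b·K_d/n = 1 + 1.74×1.8/0.32 = 10.79
Contaminant velocity v_c = v/R = 0.006877/10.79 = 6.375e-4 m/d
t = L/v_c = 347/6.375e-4 = 544300 d
   = 544300/365 = 1490 yr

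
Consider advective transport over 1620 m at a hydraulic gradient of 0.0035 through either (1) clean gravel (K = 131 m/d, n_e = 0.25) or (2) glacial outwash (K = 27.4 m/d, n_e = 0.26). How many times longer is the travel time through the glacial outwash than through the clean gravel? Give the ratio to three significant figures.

Unit 1 (clean gravel): v = 131×0.0035/0.25 = 1.834 m/d, t = 1620/1.834 = 883.3 d
Unit 2 (glacial outwash): v = 27.4×0.0035/0.26 = 0.3688 m/d, t = 1620/0.3688 = 4392 d
t(glacial outwash) / t(clean gravel) = 4392/883.3 = 4.97

4.97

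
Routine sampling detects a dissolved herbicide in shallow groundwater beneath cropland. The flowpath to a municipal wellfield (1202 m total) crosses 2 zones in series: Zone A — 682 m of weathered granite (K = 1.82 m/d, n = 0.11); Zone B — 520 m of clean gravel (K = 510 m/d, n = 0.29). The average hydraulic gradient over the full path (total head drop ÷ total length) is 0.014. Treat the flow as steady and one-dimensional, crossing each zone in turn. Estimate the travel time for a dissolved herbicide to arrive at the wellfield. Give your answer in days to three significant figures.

For zones in series the flux q is common to all zones; the equivalent conductivity is the harmonic (thickness-weighted) mean, K_eq = L_total / Σ(L_j/K_j).
Σ(L/K) = 682/1.82 + 520/510 = 374.7 + 1.020 = 375.7 d
K_eq = L_total / Σ(L/K) = 1202 / 375.7 = 3.199 m/d
q = K_eq · i = 3.199 × 0.014 = 0.04479 m/d (same in every zone)
Zone A: v = q/n = 0.04479/0.11 = 0.4071 m/d → t_A = 682/0.4071 = 1675 d
Zone B: v = q/n = 0.04479/0.29 = 0.1544 m/d → t_B = 520/0.1544 = 3367 d
Total t = 1675 + 3367 = 5042 d

5040 days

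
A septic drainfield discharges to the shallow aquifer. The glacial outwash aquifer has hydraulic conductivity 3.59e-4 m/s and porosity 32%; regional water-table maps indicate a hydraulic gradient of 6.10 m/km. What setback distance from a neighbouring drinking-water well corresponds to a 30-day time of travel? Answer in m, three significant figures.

17.7 m

K = 3.59e-4 m/s × 86400 s/d = 31.02 m/d
Specific discharge q = 31.02 × 0.0061 = 0.1892 m/d
Average linear velocity = 0.1892 / 0.32 = 0.5913 m/d
L = v × T = 0.5913 × 30 = 17.74 m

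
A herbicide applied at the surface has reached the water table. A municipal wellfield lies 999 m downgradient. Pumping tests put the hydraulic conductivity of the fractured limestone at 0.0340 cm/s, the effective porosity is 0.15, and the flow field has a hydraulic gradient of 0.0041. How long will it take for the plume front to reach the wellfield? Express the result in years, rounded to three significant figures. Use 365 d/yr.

3.41 years

K = 0.0340 cm/s × 864 = 29.38 m/d
Darcy flux q = K·i = 29.38 × 0.0041 = 0.1204 m/d
Seepage velocity v = q / n = 0.1204 / 0.15 = 0.8029 m/d
t = L / v = 999 / 0.8029 = 1244 d
   = 1244 / 365 = 3.41 yr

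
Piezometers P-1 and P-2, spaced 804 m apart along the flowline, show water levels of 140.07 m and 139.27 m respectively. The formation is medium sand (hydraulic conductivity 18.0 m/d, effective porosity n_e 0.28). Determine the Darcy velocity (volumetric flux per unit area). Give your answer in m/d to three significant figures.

0.0179 m/d

Hydraulic gradient i = (140.07 − 139.27) / 804 = 0.80 / 804 = 9.950e-4
Specific discharge q = 18.0 × 9.950e-4 = 0.01791 m/d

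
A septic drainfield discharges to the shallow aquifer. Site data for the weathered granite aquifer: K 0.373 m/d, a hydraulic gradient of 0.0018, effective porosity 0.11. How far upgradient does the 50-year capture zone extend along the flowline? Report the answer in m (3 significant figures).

111 m

q = Ki = 0.373 × 0.0018 = 6.714e-4 m/d
v_s = q/n_e = 6.714e-4/0.11 = 0.006104 m/d
T = 50 yr × 365 = 18250 d
L = v × T = 0.006104 × 18250 = 111.4 m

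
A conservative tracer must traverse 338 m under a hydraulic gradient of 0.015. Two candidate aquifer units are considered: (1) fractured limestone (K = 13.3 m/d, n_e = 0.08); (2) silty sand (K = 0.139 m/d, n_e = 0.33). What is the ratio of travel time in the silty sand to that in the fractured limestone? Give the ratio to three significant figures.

395

Unit 1 (fractured limestone): v = 13.3×0.015/0.08 = 2.494 m/d, t = 338/2.494 = 135.5 d
Unit 2 (silty sand): v = 0.139×0.015/0.33 = 0.006318 m/d, t = 338/0.006318 = 53500 d
t(silty sand) / t(fractured limestone) = 53500/135.5 = 395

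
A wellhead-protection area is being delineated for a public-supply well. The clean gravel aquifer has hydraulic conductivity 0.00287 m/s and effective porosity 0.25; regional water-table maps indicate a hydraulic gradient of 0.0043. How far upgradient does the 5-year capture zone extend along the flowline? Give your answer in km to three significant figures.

K = 0.00287 m/s × 86400 s/d = 248.0 m/d
q = Ki = 248.0 × 0.0043 = 1.066 m/d
Average linear velocity = 1.066 / 0.25 = 4.265 m/d
T = 5 yr × 365 = 1825 d
L = v × T = 4.265 × 1825 = 7784 m
   = 7.78 km

7.78 km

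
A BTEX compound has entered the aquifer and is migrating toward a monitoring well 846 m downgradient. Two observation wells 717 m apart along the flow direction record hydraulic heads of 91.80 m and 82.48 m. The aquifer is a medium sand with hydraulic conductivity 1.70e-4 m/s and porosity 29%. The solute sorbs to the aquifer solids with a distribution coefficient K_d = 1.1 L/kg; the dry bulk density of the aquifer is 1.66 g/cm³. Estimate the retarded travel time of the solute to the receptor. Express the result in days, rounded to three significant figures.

Hydraulic gradient i = (91.80 − 82.48) / 717 = 9.32 / 717 = 0.01300
K = 1.70e-4 m/s × 86400 s/d = 14.69 m/d
Darcy flux q = K·i = 14.69 × 0.01300 = 0.1909 m/d
v = Ki/n = 14.69·0.01300/0.29 = 0.6584 m/d
Retardation R = 1 + ρ_b·K_d/n = 1 + 1.66×1.1/0.29 = 7.297
Contaminant velocity v_c = v/R = 0.6584/7.297 = 0.09023 m/d
t = L/v_c = 846/0.09023 = 9376 d

9380 days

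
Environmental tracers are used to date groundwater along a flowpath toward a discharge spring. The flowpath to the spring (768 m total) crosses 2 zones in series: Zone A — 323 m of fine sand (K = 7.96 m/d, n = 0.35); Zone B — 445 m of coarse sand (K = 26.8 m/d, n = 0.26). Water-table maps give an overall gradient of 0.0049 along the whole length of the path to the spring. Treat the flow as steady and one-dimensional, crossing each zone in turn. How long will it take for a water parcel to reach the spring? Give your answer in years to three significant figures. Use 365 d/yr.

9.52 years

Steady 1-D flow in series ⇒ the Darcy flux q is identical in every zone and the zone head losses add (resistances L/K in series).
Σ(L/K) = 323/7.96 + 445/26.8 = 40.58 + 16.60 = 57.18 d
K_eq = L_total / Σ(L/K) = 768 / 57.18 = 13.43 m/d
q = K_eq · i = 13.43 × 0.0049 = 0.06581 m/d (same in every zone)
Zone A: v = q/n = 0.06581/0.35 = 0.1880 m/d → t_A = 323/0.1880 = 1718 d
Zone B: v = q/n = 0.06581/0.26 = 0.2531 m/d → t_B = 445/0.2531 = 1758 d
Total t = 1718 + 1758 = 3476 d
   = 3476 / 365 = 9.52 yr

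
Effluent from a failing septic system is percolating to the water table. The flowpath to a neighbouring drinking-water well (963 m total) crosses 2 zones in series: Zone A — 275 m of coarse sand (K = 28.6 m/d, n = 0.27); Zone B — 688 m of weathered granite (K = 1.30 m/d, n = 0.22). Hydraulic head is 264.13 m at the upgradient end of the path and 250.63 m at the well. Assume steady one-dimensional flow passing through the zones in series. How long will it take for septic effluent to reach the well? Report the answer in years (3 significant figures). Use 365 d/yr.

Total head drop ΔH = 264.13 − 250.63 = 13.50 m
Steady 1-D flow in series ⇒ the Darcy flux q is identical in every zone and the zone head losses add (resistances L/K in series).
Σ(L/K) = 275/28.6 + 688/1.30 = 9.615 + 529.2 = 538.8 d
q = ΔH / Σ(L/K) = 13.50 / 538.8 = 0.02505 m/d (same in every zone)
Zone A: v = q/n = 0.02505/0.27 = 0.09279 m/d → t_A = 275/0.09279 = 2964 d
Zone B: v = q/n = 0.02505/0.22 = 0.1139 m/d → t_B = 688/0.1139 = 6041 d
Total t = 2964 + 6041 = 9005 d
   = 9005 / 365 = 24.7 yr

24.7 years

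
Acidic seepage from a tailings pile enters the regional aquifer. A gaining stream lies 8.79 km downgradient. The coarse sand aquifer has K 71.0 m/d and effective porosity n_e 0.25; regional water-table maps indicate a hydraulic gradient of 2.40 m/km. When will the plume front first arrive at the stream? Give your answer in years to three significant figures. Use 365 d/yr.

35.3 years

Darcy flux q = K·i = 71.0 × 0.0024 = 0.1704 m/d
v = Ki/n = 71.0·0.0024/0.25 = 0.6816 m/d
L = 8.79 km = 8790 m
t = L / v = 8790 / 0.6816 = 12900 d
   = 12900 / 365 = 35.3 yr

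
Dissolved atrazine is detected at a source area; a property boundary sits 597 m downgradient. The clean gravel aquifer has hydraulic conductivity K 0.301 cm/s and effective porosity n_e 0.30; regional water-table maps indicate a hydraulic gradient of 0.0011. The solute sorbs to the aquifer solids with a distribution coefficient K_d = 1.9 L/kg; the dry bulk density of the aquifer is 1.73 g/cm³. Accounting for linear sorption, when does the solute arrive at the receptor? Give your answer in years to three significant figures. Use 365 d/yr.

20.5 years

K = 0.301 cm/s × 864 = 260.1 m/d
q = Ki = 260.1 × 0.0011 = 0.2861 m/d
Average linear velocity = 0.2861 / 0.30 = 0.9536 m/d
Retardation R = 1 + ρ_b·K_d/n = 1 + 1.73×1.9/0.30 = 11.96
Contaminant velocity v_c = v/R = 0.9536/11.96 = 0.07975 m/d
t = L/v_c = 597/0.07975 = 7486 d
   = 7486/365 = 20.5 yr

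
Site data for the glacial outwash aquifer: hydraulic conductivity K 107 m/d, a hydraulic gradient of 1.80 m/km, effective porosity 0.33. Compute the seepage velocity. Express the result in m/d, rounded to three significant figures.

Darcy flux q = K·i = 107 × 0.0018 = 0.1926 m/d
Average linear velocity = 0.1926 / 0.33 = 0.5836 m/d

0.584 m/d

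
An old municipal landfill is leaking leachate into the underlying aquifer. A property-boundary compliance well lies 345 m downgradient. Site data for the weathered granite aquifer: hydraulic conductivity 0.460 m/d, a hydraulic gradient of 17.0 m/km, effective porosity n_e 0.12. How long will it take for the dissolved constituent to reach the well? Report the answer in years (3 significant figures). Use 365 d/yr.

14.5 years

Specific discharge q = 0.460 × 0.017 = 0.007820 m/d
v_s = q/n_e = 0.007820/0.12 = 0.06517 m/d
t = L / v = 345 / 0.06517 = 5294 d
   = 5294 / 365 = 14.5 yr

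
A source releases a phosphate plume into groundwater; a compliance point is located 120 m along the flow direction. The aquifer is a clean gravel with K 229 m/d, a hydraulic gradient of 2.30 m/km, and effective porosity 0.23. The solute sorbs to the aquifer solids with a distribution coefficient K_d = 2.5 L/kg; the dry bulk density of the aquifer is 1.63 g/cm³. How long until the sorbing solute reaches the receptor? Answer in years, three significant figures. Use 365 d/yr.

q = Ki = 229 × 0.0023 = 0.5267 m/d
Seepage velocity v = q / n = 0.5267 / 0.23 = 2.290 m/d
Retardation R = 1 + ρ_b·K_d/n = 1 + 1.63×2.5/0.23 = 18.72
Contaminant velocity v_c = v/R = 2.290/18.72 = 0.1223 m/d
t = L/v_c = 120/0.1223 = 980.8 d
   = 980.8/365 = 2.69 yr

2.69 years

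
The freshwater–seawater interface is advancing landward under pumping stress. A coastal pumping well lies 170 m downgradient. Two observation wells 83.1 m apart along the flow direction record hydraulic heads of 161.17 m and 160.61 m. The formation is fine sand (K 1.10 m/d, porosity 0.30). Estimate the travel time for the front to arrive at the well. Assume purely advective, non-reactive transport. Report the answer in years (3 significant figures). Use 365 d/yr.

Hydraulic gradient i = (161.17 − 160.61) / 83.1 = 0.56 / 83.1 = 0.006739
Darcy flux q = K·i = 1.10 × 0.006739 = 0.007413 m/d
Seepage velocity v = q / n = 0.007413 / 0.30 = 0.02471 m/d
t = L / v = 170 / 0.02471 = 6880 d
   = 6880 / 365 = 18.8 yr

18.8 years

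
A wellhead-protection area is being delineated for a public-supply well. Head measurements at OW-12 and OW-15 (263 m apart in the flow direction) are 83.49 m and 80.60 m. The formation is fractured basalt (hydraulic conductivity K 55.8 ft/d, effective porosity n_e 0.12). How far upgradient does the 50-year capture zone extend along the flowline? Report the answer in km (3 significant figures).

Hydraulic gradient i = (83.49 − 80.60) / 263 = 2.89 / 263 = 0.01099
K = 55.8 ft/d × 0.3048 = 17.01 m/d
q = Ki = 17.01 × 0.01099 = 0.1869 m/d
Seepage velocity v = q / n = 0.1869 / 0.12 = 1.557 m/d
T = 50 yr × 365 = 18250 d
L = v × T = 1.557 × 18250 = 28420 m
   = 28.4 km

28.4 km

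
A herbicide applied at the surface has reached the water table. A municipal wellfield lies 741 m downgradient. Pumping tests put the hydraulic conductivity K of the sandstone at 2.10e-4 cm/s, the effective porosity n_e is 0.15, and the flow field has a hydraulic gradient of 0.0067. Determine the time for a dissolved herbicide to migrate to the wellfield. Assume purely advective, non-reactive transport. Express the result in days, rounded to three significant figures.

K = 2.10e-4 cm/s × 864 = 0.1814 m/d
q = Ki = 0.1814 × 0.0067 = 0.001216 m/d
Seepage velocity v = q / n = 0.001216 / 0.15 = 0.008104 m/d
t = L / v = 741 / 0.008104 = 91430 d

91400 days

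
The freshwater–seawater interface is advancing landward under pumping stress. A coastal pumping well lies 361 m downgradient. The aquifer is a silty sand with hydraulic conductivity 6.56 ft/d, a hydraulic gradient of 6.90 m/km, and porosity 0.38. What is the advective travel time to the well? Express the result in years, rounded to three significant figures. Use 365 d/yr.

K = 6.56 ft/d × 0.3048 = 1.999 m/d
q = Ki = 1.999 × 0.0069 = 0.01380 m/d
Seepage velocity v = q / n = 0.01380 / 0.38 = 0.03631 m/d
t = L / v = 361 / 0.03631 = 9943 d
   = 9943 / 365 = 27.2 yr

27.2 years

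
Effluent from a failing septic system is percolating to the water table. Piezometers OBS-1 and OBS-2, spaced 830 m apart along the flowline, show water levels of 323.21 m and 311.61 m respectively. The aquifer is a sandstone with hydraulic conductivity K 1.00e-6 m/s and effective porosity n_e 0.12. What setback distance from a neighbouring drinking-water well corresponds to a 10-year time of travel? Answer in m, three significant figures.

36.7 m

Hydraulic gradient i = (323.21 − 311.61) / 830 = 11.60 / 830 = 0.01398
K = 1.00e-6 m/s × 86400 s/d = 0.08640 m/d
Specific discharge q = 0.08640 × 0.01398 = 0.001208 m/d
Seepage velocity v = q / n = 0.001208 / 0.12 = 0.01006 m/d
T = 10 yr × 365 = 3650 d
L = v × T = 0.01006 × 3650 = 36.73 m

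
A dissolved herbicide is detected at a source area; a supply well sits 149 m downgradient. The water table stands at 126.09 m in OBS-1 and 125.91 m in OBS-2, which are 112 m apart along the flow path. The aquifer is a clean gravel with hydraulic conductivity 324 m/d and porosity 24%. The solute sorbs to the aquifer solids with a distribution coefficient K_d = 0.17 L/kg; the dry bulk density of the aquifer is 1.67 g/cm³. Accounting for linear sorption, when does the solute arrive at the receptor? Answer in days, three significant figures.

150 days

Hydraulic gradient i = (126.09 − 125.91) / 112 = 0.18 / 112 = 0.001607
q = Ki = 324 × 0.001607 = 0.5207 m/d
v_s = q/n_e = 0.5207/0.24 = 2.170 m/d
Retardation R = 1 + ρ_b·K_d/n = 1 + 1.67×0.17/0.24 = 2.183
Contaminant velocity v_c = v/R = 2.170/2.183 = 0.9939 m/d
t = L/v_c = 149/0.9939 = 149.9 d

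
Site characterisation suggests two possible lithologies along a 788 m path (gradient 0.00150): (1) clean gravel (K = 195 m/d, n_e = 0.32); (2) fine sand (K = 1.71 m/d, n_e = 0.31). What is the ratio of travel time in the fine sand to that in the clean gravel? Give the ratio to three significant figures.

110

Unit 1 (clean gravel): v = 195×0.0015/0.32 = 0.9141 m/d, t = 788/0.9141 = 862.1 d
Unit 2 (fine sand): v = 1.71×0.0015/0.31 = 0.008274 m/d, t = 788/0.008274 = 95240 d
t(fine sand) / t(clean gravel) = 95240/862.1 = 110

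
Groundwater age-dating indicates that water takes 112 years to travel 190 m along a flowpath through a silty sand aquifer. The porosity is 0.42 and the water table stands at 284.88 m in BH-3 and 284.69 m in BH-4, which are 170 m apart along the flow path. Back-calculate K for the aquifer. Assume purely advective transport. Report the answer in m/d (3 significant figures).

1.75 m/d

Hydraulic gradient i = (284.88 − 284.69) / 170 = 0.19 / 170 = 0.001118
t = 112 years = 40880 d
v = L / t = 190 / 40880 = 0.004648 m/d
K = v · n / i = 0.004648 × 0.42 / 0.001118 = 1.75 m/d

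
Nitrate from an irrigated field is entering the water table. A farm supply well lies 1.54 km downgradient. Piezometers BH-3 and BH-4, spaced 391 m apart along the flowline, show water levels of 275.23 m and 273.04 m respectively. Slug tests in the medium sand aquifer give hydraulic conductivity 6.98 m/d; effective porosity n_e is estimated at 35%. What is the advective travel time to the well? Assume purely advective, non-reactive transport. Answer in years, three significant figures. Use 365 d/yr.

Hydraulic gradient i = (275.23 − 273.04) / 391 = 2.19 / 391 = 0.005601
Darcy flux q = K·i = 6.98 × 0.005601 = 0.03910 m/d
Seepage velocity v = q / n = 0.03910 / 0.35 = 0.1117 m/d
L = 1.54 km = 1540 m
t = L / v = 1540 / 0.1117 = 13790 d
   = 13790 / 365 = 37.8 yr

37.8 years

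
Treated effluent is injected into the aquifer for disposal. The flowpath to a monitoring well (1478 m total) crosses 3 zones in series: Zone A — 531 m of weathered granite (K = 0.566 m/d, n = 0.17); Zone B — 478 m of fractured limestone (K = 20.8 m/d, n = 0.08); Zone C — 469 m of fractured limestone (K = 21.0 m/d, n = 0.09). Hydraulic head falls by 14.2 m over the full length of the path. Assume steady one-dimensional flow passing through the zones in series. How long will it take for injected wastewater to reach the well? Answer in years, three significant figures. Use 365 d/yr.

Steady 1-D flow in series ⇒ the Darcy flux q is identical in every zone and the zone head losses add (resistances L/K in series).
Σ(L/K) = 531/0.566 + 478/20.8 + 469/21.0 = 938.2 + 22.98 + 22.33 = 983.5 d
q = ΔH / Σ(L/K) = 14.2 / 983.5 = 0.01444 m/d (same in every zone)
Zone A: v = q/n = 0.01444/0.17 = 0.08493 m/d → t_A = 531/0.08493 = 6252 d
Zone B: v = q/n = 0.01444/0.08 = 0.1805 m/d → t_B = 478/0.1805 = 2648 d
Zone C: v = q/n = 0.01444/0.09 = 0.1604 m/d → t_C = 469/0.1604 = 2923 d
Total t = 6252 + 2648 + 2923 = 11820 d
   = 11820 / 365 = 32.4 yr

32.4 years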